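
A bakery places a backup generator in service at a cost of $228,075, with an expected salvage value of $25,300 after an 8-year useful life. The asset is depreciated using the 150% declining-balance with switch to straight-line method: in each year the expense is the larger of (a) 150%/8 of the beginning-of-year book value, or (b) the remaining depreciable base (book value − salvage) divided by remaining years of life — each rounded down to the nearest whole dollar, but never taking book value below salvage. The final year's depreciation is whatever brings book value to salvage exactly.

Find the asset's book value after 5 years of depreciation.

$80,761

Depreciable base = $228,075 − $25,300 = $202,775.
Year 1: DB = ⌊$228,075 × 150%/8⌋ = $42,764; SL = ⌊$202,775/8⌋ = $25,346 → take DB $42,764. Book value $185,311.
Year 2: DB = ⌊$185,311 × 150%/8⌋ = $34,745; SL = ⌊$160,011/7⌋ = $22,858 → take DB $34,745. Book value $150,566.
Year 3: DB = ⌊$150,566 × 150%/8⌋ = $28,231; SL = ⌊$125,266/6⌋ = $20,877 → take DB $28,231. Book value $122,335.
Year 4: DB = ⌊$122,335 × 150%/8⌋ = $22,937; SL = ⌊$97,035/5⌋ = $19,407 → take DB $22,937. Book value $99,398.
Year 5: DB = ⌊$99,398 × 150%/8⌋ = $18,637; SL = ⌊$74,098/4⌋ = $18,524 → take DB $18,637. Book value $80,761.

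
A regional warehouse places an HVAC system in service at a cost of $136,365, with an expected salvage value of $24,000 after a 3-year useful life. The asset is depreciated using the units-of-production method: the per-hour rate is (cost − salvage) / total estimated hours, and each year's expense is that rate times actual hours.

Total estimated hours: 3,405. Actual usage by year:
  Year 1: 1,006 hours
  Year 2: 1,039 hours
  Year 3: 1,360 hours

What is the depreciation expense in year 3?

Depreciable base = $136,365 − $24,000 = $112,365.
Rate = $112,365 / 3,405 hours = $33 per hour.
Year 1: 1,006 × $33 = $33,198. Book value $103,167.
Year 2: 1,039 × $33 = $34,287. Book value $68,880.
Year 3: 1,360 × $33 = $44,880. Book value $24,000.

$44,880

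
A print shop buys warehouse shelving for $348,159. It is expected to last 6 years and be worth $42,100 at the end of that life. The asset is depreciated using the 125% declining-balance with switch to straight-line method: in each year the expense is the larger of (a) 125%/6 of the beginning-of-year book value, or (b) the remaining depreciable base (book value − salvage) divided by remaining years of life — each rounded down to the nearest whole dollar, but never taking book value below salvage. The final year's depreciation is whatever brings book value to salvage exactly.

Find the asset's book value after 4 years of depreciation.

$129,197

Depreciable base = $348,159 − $42,100 = $306,059.
Year 1: DB = ⌊$348,159 × 125%/6⌋ = $72,533; SL = ⌊$306,059/6⌋ = $51,009 → take DB $72,533. Book value $275,626.
Year 2: DB = ⌊$275,626 × 125%/6⌋ = $57,422; SL = ⌊$233,526/5⌋ = $46,705 → take DB $57,422. Book value $218,204.
Year 3: DB = ⌊$218,204 × 125%/6⌋ = $45,459; SL = ⌊$176,104/4⌋ = $44,026 → take DB $45,459. Book value $172,745.
Year 4: DB = ⌊$172,745 × 125%/6⌋ = $35,988; SL = ⌊$130,645/3⌋ = $43,548 → take SL $43,548. Book value $129,197.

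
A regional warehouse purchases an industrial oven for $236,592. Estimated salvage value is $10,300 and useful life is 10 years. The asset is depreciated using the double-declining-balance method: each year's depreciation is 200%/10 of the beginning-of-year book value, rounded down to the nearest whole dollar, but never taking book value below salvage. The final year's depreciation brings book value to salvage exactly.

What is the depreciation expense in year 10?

$21,457

Depreciable base = $236,592 − $10,300 = $226,292.
Year 1: ⌊$236,592 × 200%/10⌋ = $47,318. Book value $189,274.
Year 2: ⌊$189,274 × 200%/10⌋ = $37,854. Book value $151,420.
Year 3: ⌊$151,420 × 200%/10⌋ = $30,284. Book value $121,136.
Year 4: ⌊$121,136 × 200%/10⌋ = $24,227. Book value $96,909.
Year 5: ⌊$96,909 × 200%/10⌋ = $19,381. Book value $77,528.
Year 6: ⌊$77,528 × 200%/10⌋ = $15,505. Book value $62,023.
Year 7: ⌊$62,023 × 200%/10⌋ = $12,404. Book value $49,619.
Year 8: ⌊$49,619 × 200%/10⌋ = $9,923. Book value $39,696.
Year 9: ⌊$39,696 × 200%/10⌋ = $7,939. Book value $31,757.
Year 10 (final): $31,757 − $10,300 = $21,457. Book value $10,300.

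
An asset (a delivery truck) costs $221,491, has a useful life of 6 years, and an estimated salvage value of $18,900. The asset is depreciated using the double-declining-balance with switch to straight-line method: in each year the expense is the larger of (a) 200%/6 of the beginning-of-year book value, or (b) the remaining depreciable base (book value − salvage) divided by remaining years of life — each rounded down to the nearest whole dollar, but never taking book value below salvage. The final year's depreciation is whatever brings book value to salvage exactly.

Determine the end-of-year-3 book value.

$65,628

Depreciable base = $221,491 − $18,900 = $202,591.
Year 1: DB = ⌊$221,491 × 200%/6⌋ = $73,830; SL = ⌊$202,591/6⌋ = $33,765 → take DB $73,830. Book value $147,661.
Year 2: DB = ⌊$147,661 × 200%/6⌋ = $49,220; SL = ⌊$128,761/5⌋ = $25,752 → take DB $49,220. Book value $98,441.
Year 3: DB = ⌊$98,441 × 200%/6⌋ = $32,813; SL = ⌊$79,541/4⌋ = $19,885 → take DB $32,813. Book value $65,628.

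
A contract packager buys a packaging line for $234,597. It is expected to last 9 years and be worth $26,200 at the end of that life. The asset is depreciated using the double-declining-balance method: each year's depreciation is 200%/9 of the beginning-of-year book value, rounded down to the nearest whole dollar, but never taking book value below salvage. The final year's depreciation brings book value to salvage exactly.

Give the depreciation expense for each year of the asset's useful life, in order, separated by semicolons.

Depreciable base = $234,597 − $26,200 = $208,397.
Year 1: ⌊$234,597 × 200%/9⌋ = $52,132. Book value $182,465.
Year 2: ⌊$182,465 × 200%/9⌋ = $40,547. Book value $141,918.
Year 3: ⌊$141,918 × 200%/9⌋ = $31,537. Book value $110,381.
Year 4: ⌊$110,381 × 200%/9⌋ = $24,529. Book value $85,852.
Year 5: ⌊$85,852 × 200%/9⌋ = $19,078. Book value $66,774.
Year 6: ⌊$66,774 × 200%/9⌋ = $14,838. Book value $51,936.
Year 7: ⌊$51,936 × 200%/9⌋ = $11,541. Book value $40,395.
Year 8: ⌊$40,395 × 200%/9⌋ = $8,976. Book value $31,419.
Year 9 (final): $31,419 − $26,200 = $5,219. Book value $26,200.

$52,132; $40,547; $31,537; $24,529; $19,078; $14,838; $11,541; $8,976; $5,219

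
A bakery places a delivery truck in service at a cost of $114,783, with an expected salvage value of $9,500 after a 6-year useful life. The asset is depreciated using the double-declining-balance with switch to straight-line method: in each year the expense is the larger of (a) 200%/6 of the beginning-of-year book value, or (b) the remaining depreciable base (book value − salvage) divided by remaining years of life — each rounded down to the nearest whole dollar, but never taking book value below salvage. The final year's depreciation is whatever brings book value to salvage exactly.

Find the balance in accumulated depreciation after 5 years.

Depreciable base = $114,783 − $9,500 = $105,283.
Year 1: DB = ⌊$114,783 × 200%/6⌋ = $38,261; SL = ⌊$105,283/6⌋ = $17,547 → take DB $38,261. Book value $76,522.
Year 2: DB = ⌊$76,522 × 200%/6⌋ = $25,507; SL = ⌊$67,022/5⌋ = $13,404 → take DB $25,507. Book value $51,015.
Year 3: DB = ⌊$51,015 × 200%/6⌋ = $17,005; SL = ⌊$41,515/4⌋ = $10,378 → take DB $17,005. Book value $34,010.
Year 4: DB = ⌊$34,010 × 200%/6⌋ = $11,336; SL = ⌊$24,510/3⌋ = $8,170 → take DB $11,336. Book value $22,674.
Year 5: DB = ⌊$22,674 × 200%/6⌋ = $7,558; SL = ⌊$13,174/2⌋ = $6,587 → take DB $7,558. Book value $15,116.
Accumulated through year 5 = $114,783 − $15,116 = $99,667.

$99,667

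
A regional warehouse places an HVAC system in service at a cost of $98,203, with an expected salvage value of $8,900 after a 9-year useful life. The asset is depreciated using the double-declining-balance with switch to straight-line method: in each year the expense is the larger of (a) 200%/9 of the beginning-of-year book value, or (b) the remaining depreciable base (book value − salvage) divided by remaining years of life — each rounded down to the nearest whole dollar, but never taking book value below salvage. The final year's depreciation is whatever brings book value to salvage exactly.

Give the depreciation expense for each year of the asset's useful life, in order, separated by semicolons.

Depreciable base = $98,203 − $8,900 = $89,303.
Year 1: DB = ⌊$98,203 × 200%/9⌋ = $21,822; SL = ⌊$89,303/9⌋ = $9,922 → take DB $21,822. Book value $76,381.
Year 2: DB = ⌊$76,381 × 200%/9⌋ = $16,973; SL = ⌊$67,481/8⌋ = $8,435 → take DB $16,973. Book value $59,408.
Year 3: DB = ⌊$59,408 × 200%/9⌋ = $13,201; SL = ⌊$50,508/7⌋ = $7,215 → take DB $13,201. Book value $46,207.
Year 4: DB = ⌊$46,207 × 200%/9⌋ = $10,268; SL = ⌊$37,307/6⌋ = $6,217 → take DB $10,268. Book value $35,939.
Year 5: DB = ⌊$35,939 × 200%/9⌋ = $7,986; SL = ⌊$27,039/5⌋ = $5,407 → take DB $7,986. Book value $27,953.
Year 6: DB = ⌊$27,953 × 200%/9⌋ = $6,211; SL = ⌊$19,053/4⌋ = $4,763 → take DB $6,211. Book value $21,742.
Year 7: DB = ⌊$21,742 × 200%/9⌋ = $4,831; SL = ⌊$12,842/3⌋ = $4,280 → take DB $4,831. Book value $16,911.
Year 8: DB = ⌊$16,911 × 200%/9⌋ = $3,758; SL = ⌊$8,011/2⌋ = $4,005 → take SL $4,005. Book value $12,906.
Year 9 (final): $12,906 − $8,900 = $4,006. Book value $8,900.

$21,822; $16,973; $13,201; $10,268; $7,986; $6,211; $4,831; $4,005; $4,006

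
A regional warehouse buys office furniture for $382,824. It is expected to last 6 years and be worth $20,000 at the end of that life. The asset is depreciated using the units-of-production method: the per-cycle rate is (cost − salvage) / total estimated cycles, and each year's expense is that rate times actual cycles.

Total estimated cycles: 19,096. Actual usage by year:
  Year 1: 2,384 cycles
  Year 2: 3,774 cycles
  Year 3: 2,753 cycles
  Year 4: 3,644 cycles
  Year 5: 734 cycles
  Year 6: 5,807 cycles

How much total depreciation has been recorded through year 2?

$117,002

Depreciable base = $382,824 − $20,000 = $362,824.
Rate = $362,824 / 19,096 cycles = $19 per cycle.
Year 1: 2,384 × $19 = $45,296. Book value $337,528.
Year 2: 3,774 × $19 = $71,706. Book value $265,822.
Accumulated through year 2 = $382,824 − $265,822 = $117,002.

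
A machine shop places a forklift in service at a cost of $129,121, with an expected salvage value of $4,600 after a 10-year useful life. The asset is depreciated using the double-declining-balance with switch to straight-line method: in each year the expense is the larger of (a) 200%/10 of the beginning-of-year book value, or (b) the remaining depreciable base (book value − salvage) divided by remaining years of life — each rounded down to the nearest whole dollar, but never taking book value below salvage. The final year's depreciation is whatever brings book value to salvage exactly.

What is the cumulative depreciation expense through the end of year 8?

$109,895

Depreciable base = $129,121 − $4,600 = $124,521.
Year 1: DB = ⌊$129,121 × 200%/10⌋ = $25,824; SL = ⌊$124,521/10⌋ = $12,452 → take DB $25,824. Book value $103,297.
Year 2: DB = ⌊$103,297 × 200%/10⌋ = $20,659; SL = ⌊$98,697/9⌋ = $10,966 → take DB $20,659. Book value $82,638.
Year 3: DB = ⌊$82,638 × 200%/10⌋ = $16,527; SL = ⌊$78,038/8⌋ = $9,754 → take DB $16,527. Book value $66,111.
Year 4: DB = ⌊$66,111 × 200%/10⌋ = $13,222; SL = ⌊$61,511/7⌋ = $8,787 → take DB $13,222. Book value $52,889.
Year 5: DB = ⌊$52,889 × 200%/10⌋ = $10,577; SL = ⌊$48,289/6⌋ = $8,048 → take DB $10,577. Book value $42,312.
Year 6: DB = ⌊$42,312 × 200%/10⌋ = $8,462; SL = ⌊$37,712/5⌋ = $7,542 → take DB $8,462. Book value $33,850.
Year 7: DB = ⌊$33,850 × 200%/10⌋ = $6,770; SL = ⌊$29,250/4⌋ = $7,312 → take SL $7,312. Book value $26,538.
Year 8: DB = ⌊$26,538 × 200%/10⌋ = $5,307; SL = ⌊$21,938/3⌋ = $7,312 → take SL $7,312. Book value $19,226.
Accumulated through year 8 = $129,121 − $19,226 = $109,895.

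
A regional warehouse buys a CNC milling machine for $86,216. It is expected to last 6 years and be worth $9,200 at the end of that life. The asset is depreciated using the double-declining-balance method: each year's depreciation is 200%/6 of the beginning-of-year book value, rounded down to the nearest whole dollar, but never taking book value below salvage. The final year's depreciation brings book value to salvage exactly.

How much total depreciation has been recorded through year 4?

Depreciable base = $86,216 − $9,200 = $77,016.
Year 1: ⌊$86,216 × 200%/6⌋ = $28,738. Book value $57,478.
Year 2: ⌊$57,478 × 200%/6⌋ = $19,159. Book value $38,319.
Year 3: ⌊$38,319 × 200%/6⌋ = $12,773. Book value $25,546.
Year 4: ⌊$25,546 × 200%/6⌋ = $8,515. Book value $17,031.
Accumulated through year 4 = $86,216 − $17,031 = $69,185.

$69,185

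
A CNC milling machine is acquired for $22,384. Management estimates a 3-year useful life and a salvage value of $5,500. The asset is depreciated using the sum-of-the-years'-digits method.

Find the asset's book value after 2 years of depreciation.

Depreciable base = $22,384 − $5,500 = $16,884.
Sum of the years' digits = 3+2+1 = 6.
Year 1: $16,884 × 3/6 = $8,442. Book value $13,942.
Year 2: $16,884 × 2/6 = $5,628. Book value $8,314.

$8,314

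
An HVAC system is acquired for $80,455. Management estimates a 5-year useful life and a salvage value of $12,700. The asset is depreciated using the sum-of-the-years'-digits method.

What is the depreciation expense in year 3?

$13,551

Depreciable base = $80,455 − $12,700 = $67,755.
Sum of the years' digits = 5+4+3+2+1 = 15.
Year 1: $67,755 × 5/15 = $22,585. Book value $57,870.
Year 2: $67,755 × 4/15 = $18,068. Book value $39,802.
Year 3: $67,755 × 3/15 = $13,551. Book value $26,251.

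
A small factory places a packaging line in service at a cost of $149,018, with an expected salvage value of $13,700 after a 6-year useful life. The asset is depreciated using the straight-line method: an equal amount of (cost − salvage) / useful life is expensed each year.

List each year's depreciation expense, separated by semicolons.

$22,553; $22,553; $22,553; $22,553; $22,553; $22,553

Depreciable base = $149,018 − $13,700 = $135,318.
Annual expense = $135,318 / 6 = $22,553.
End of year 1: book value $126,465.
End of year 2: book value $103,912.
End of year 3: book value $81,359.
End of year 4: book value $58,806.
End of year 5: book value $36,253.
End of year 6: book value $13,700.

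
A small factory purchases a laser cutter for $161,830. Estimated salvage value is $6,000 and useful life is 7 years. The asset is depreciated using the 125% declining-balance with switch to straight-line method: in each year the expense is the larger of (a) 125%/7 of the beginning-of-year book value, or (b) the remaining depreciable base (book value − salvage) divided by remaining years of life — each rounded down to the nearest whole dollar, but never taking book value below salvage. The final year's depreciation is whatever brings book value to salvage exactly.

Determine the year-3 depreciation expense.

$20,639

Depreciable base = $161,830 − $6,000 = $155,830.
Year 1: DB = ⌊$161,830 × 125%/7⌋ = $28,898; SL = ⌊$155,830/7⌋ = $22,261 → take DB $28,898. Book value $132,932.
Year 2: DB = ⌊$132,932 × 125%/7⌋ = $23,737; SL = ⌊$126,932/6⌋ = $21,155 → take DB $23,737. Book value $109,195.
Year 3: DB = ⌊$109,195 × 125%/7⌋ = $19,499; SL = ⌊$103,195/5⌋ = $20,639 → take SL $20,639. Book value $88,556.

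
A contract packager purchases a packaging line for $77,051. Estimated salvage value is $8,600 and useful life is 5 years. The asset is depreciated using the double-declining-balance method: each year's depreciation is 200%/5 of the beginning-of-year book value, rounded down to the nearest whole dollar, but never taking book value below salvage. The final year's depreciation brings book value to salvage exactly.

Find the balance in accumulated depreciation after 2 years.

$49,312

Depreciable base = $77,051 − $8,600 = $68,451.
Year 1: ⌊$77,051 × 200%/5⌋ = $30,820. Book value $46,231.
Year 2: ⌊$46,231 × 200%/5⌋ = $18,492. Book value $27,739.
Accumulated through year 2 = $77,051 − $27,739 = $49,312.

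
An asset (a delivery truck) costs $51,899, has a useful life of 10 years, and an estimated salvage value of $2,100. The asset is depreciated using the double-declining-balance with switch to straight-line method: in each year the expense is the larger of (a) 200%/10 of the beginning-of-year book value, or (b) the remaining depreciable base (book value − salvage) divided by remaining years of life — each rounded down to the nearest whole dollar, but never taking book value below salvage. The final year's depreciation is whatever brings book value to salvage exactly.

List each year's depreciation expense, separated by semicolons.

Depreciable base = $51,899 − $2,100 = $49,799.
Year 1: DB = ⌊$51,899 × 200%/10⌋ = $10,379; SL = ⌊$49,799/10⌋ = $4,979 → take DB $10,379. Book value $41,520.
Year 2: DB = ⌊$41,520 × 200%/10⌋ = $8,304; SL = ⌊$39,420/9⌋ = $4,380 → take DB $8,304. Book value $33,216.
Year 3: DB = ⌊$33,216 × 200%/10⌋ = $6,643; SL = ⌊$31,116/8⌋ = $3,889 → take DB $6,643. Book value $26,573.
Year 4: DB = ⌊$26,573 × 200%/10⌋ = $5,314; SL = ⌊$24,473/7⌋ = $3,496 → take DB $5,314. Book value $21,259.
Year 5: DB = ⌊$21,259 × 200%/10⌋ = $4,251; SL = ⌊$19,159/6⌋ = $3,193 → take DB $4,251. Book value $17,008.
Year 6: DB = ⌊$17,008 × 200%/10⌋ = $3,401; SL = ⌊$14,908/5⌋ = $2,981 → take DB $3,401. Book value $13,607.
Year 7: DB = ⌊$13,607 × 200%/10⌋ = $2,721; SL = ⌊$11,507/4⌋ = $2,876 → take SL $2,876. Book value $10,731.
Year 8: DB = ⌊$10,731 × 200%/10⌋ = $2,146; SL = ⌊$8,631/3⌋ = $2,877 → take SL $2,877. Book value $7,854.
Year 9: DB = ⌊$7,854 × 200%/10⌋ = $1,570; SL = ⌊$5,754/2⌋ = $2,877 → take SL $2,877. Book value $4,977.
Year 10 (final): $4,977 − $2,100 = $2,877. Book value $2,100.

$10,379; $8,304; $6,643; $5,314; $4,251; $3,401; $2,876; $2,877; $2,877; $2,877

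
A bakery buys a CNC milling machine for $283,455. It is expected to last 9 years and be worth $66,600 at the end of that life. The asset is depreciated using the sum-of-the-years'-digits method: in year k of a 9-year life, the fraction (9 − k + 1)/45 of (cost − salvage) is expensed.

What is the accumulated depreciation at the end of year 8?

Depreciable base = $283,455 − $66,600 = $216,855.
Sum of the years' digits = 9+8+7+6+5+4+3+2+1 = 45.
Year 1: $216,855 × 9/45 = $43,371. Book value $240,084.
Year 2: $216,855 × 8/45 = $38,552. Book value $201,532.
Year 3: $216,855 × 7/45 = $33,733. Book value $167,799.
Year 4: $216,855 × 6/45 = $28,914. Book value $138,885.
Year 5: $216,855 × 5/45 = $24,095. Book value $114,790.
Year 6: $216,855 × 4/45 = $19,276. Book value $95,514.
Year 7: $216,855 × 3/45 = $14,457. Book value $81,057.
Year 8: $216,855 × 2/45 = $9,638. Book value $71,419.
Accumulated through year 8 = $283,455 − $71,419 = $212,036.

$212,036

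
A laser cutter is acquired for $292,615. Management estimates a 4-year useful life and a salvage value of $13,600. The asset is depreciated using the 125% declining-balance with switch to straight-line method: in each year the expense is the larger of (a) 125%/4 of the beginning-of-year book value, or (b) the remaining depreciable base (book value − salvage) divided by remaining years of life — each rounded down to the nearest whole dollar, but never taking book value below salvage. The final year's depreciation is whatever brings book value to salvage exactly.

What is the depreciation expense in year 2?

$62,866

Depreciable base = $292,615 − $13,600 = $279,015.
Year 1: DB = ⌊$292,615 × 125%/4⌋ = $91,442; SL = ⌊$279,015/4⌋ = $69,753 → take DB $91,442. Book value $201,173.
Year 2: DB = ⌊$201,173 × 125%/4⌋ = $62,866; SL = ⌊$187,573/3⌋ = $62,524 → take DB $62,866. Book value $138,307.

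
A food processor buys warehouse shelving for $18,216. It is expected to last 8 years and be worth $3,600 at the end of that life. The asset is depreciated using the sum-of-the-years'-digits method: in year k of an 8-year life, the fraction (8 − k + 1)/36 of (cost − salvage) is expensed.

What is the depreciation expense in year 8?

Depreciable base = $18,216 − $3,600 = $14,616.
Sum of the years' digits = 8+7+6+5+4+3+2+1 = 36.
Year 1: $14,616 × 8/36 = $3,248. Book value $14,968.
Year 2: $14,616 × 7/36 = $2,842. Book value $12,126.
Year 3: $14,616 × 6/36 = $2,436. Book value $9,690.
Year 4: $14,616 × 5/36 = $2,030. Book value $7,660.
Year 5: $14,616 × 4/36 = $1,624. Book value $6,036.
Year 6: $14,616 × 3/36 = $1,218. Book value $4,818.
Year 7: $14,616 × 2/36 = $812. Book value $4,006.
Year 8: $14,616 × 1/36 = $406. Book value $3,600.

$406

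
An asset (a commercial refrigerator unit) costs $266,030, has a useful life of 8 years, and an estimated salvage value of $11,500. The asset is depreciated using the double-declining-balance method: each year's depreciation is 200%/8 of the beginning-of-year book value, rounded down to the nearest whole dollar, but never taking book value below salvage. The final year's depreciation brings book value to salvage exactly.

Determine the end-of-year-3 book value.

Depreciable base = $266,030 − $11,500 = $254,530.
Year 1: ⌊$266,030 × 200%/8⌋ = $66,507. Book value $199,523.
Year 2: ⌊$199,523 × 200%/8⌋ = $49,880. Book value $149,643.
Year 3: ⌊$149,643 × 200%/8⌋ = $37,410. Book value $112,233.

$112,233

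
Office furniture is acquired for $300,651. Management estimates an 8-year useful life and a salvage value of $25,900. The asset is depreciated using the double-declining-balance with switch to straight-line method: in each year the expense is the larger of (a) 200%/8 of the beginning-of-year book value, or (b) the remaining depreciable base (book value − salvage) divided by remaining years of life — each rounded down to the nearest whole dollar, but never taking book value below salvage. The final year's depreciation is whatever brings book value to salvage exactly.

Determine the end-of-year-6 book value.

Depreciable base = $300,651 − $25,900 = $274,751.
Year 1: DB = ⌊$300,651 × 200%/8⌋ = $75,162; SL = ⌊$274,751/8⌋ = $34,343 → take DB $75,162. Book value $225,489.
Year 2: DB = ⌊$225,489 × 200%/8⌋ = $56,372; SL = ⌊$199,589/7⌋ = $28,512 → take DB $56,372. Book value $169,117.
Year 3: DB = ⌊$169,117 × 200%/8⌋ = $42,279; SL = ⌊$143,217/6⌋ = $23,869 → take DB $42,279. Book value $126,838.
Year 4: DB = ⌊$126,838 × 200%/8⌋ = $31,709; SL = ⌊$100,938/5⌋ = $20,187 → take DB $31,709. Book value $95,129.
Year 5: DB = ⌊$95,129 × 200%/8⌋ = $23,782; SL = ⌊$69,229/4⌋ = $17,307 → take DB $23,782. Book value $71,347.
Year 6: DB = ⌊$71,347 × 200%/8⌋ = $17,836; SL = ⌊$45,447/3⌋ = $15,149 → take DB $17,836. Book value $53,511.

$53,511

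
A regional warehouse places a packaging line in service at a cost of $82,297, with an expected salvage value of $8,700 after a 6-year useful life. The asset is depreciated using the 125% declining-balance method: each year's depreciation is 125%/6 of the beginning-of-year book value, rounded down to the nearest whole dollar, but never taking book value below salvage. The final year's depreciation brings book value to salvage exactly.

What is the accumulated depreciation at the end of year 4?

$49,970

Depreciable base = $82,297 − $8,700 = $73,597.
Year 1: ⌊$82,297 × 125%/6⌋ = $17,145. Book value $65,152.
Year 2: ⌊$65,152 × 125%/6⌋ = $13,573. Book value $51,579.
Year 3: ⌊$51,579 × 125%/6⌋ = $10,745. Book value $40,834.
Year 4: ⌊$40,834 × 125%/6⌋ = $8,507. Book value $32,327.
Accumulated through year 4 = $82,297 − $32,327 = $49,970.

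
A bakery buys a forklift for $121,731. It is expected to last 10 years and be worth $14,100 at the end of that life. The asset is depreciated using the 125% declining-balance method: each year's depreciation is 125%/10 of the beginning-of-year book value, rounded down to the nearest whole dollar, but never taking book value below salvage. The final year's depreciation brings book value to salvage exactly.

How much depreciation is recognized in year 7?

Depreciable base = $121,731 − $14,100 = $107,631.
Year 1: ⌊$121,731 × 125%/10⌋ = $15,216. Book value $106,515.
Year 2: ⌊$106,515 × 125%/10⌋ = $13,314. Book value $93,201.
Year 3: ⌊$93,201 × 125%/10⌋ = $11,650. Book value $81,551.
Year 4: ⌊$81,551 × 125%/10⌋ = $10,193. Book value $71,358.
Year 5: ⌊$71,358 × 125%/10⌋ = $8,919. Book value $62,439.
Year 6: ⌊$62,439 × 125%/10⌋ = $7,804. Book value $54,635.
Year 7: ⌊$54,635 × 125%/10⌋ = $6,829. Book value $47,806.

$6,829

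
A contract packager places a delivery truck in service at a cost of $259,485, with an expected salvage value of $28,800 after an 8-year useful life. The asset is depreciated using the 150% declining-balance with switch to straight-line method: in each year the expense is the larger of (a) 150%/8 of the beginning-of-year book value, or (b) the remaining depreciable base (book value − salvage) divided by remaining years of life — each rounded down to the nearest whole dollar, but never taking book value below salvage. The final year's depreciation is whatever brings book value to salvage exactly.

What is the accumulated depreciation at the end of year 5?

$167,601

Depreciable base = $259,485 − $28,800 = $230,685.
Year 1: DB = ⌊$259,485 × 150%/8⌋ = $48,653; SL = ⌊$230,685/8⌋ = $28,835 → take DB $48,653. Book value $210,832.
Year 2: DB = ⌊$210,832 × 150%/8⌋ = $39,531; SL = ⌊$182,032/7⌋ = $26,004 → take DB $39,531. Book value $171,301.
Year 3: DB = ⌊$171,301 × 150%/8⌋ = $32,118; SL = ⌊$142,501/6⌋ = $23,750 → take DB $32,118. Book value $139,183.
Year 4: DB = ⌊$139,183 × 150%/8⌋ = $26,096; SL = ⌊$110,383/5⌋ = $22,076 → take DB $26,096. Book value $113,087.
Year 5: DB = ⌊$113,087 × 150%/8⌋ = $21,203; SL = ⌊$84,287/4⌋ = $21,071 → take DB $21,203. Book value $91,884.
Accumulated through year 5 = $259,485 − $91,884 = $167,601.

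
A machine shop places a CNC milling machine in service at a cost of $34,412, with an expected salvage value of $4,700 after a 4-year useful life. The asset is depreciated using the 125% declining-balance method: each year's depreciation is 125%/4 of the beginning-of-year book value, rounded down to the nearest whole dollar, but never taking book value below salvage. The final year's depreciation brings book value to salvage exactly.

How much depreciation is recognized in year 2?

Depreciable base = $34,412 − $4,700 = $29,712.
Year 1: ⌊$34,412 × 125%/4⌋ = $10,753. Book value $23,659.
Year 2: ⌊$23,659 × 125%/4⌋ = $7,393. Book value $16,266.

$7,393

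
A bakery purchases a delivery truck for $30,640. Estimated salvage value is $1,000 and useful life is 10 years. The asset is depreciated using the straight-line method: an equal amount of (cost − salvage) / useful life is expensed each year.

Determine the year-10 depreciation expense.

$2,964

Depreciable base = $30,640 − $1,000 = $29,640.
Annual expense = $29,640 / 10 = $2,964.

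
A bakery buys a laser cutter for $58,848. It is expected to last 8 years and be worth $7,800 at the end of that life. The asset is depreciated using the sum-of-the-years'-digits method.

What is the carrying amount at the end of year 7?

Depreciable base = $58,848 − $7,800 = $51,048.
Sum of the years' digits = 8+7+6+5+4+3+2+1 = 36.
Year 1: $51,048 × 8/36 = $11,344. Book value $47,504.
Year 2: $51,048 × 7/36 = $9,926. Book value $37,578.
Year 3: $51,048 × 6/36 = $8,508. Book value $29,070.
Year 4: $51,048 × 5/36 = $7,090. Book value $21,980.
Year 5: $51,048 × 4/36 = $5,672. Book value $16,308.
Year 6: $51,048 × 3/36 = $4,254. Book value $12,054.
Year 7: $51,048 × 2/36 = $2,836. Book value $9,218.

$9,218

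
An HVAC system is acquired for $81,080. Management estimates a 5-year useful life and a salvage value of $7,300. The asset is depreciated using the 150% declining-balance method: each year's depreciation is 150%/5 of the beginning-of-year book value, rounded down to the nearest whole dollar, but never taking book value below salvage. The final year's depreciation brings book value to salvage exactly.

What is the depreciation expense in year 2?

Depreciable base = $81,080 − $7,300 = $73,780.
Year 1: ⌊$81,080 × 150%/5⌋ = $24,324. Book value $56,756.
Year 2: ⌊$56,756 × 150%/5⌋ = $17,026. Book value $39,730.

$17,026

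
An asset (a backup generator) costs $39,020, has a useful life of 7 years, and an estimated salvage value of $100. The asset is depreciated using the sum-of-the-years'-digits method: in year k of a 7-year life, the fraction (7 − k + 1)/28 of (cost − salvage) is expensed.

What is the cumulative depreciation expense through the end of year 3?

$25,020

Depreciable base = $39,020 − $100 = $38,920.
Sum of the years' digits = 7+6+5+4+3+2+1 = 28.
Year 1: $38,920 × 7/28 = $9,730. Book value $29,290.
Year 2: $38,920 × 6/28 = $8,340. Book value $20,950.
Year 3: $38,920 × 5/28 = $6,950. Book value $14,000.
Accumulated through year 3 = $39,020 − $14,000 = $25,020.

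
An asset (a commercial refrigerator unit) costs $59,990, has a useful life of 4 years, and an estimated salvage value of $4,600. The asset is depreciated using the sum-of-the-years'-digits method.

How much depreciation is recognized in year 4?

Depreciable base = $59,990 − $4,600 = $55,390.
Sum of the years' digits = 4+3+2+1 = 10.
Year 1: $55,390 × 4/10 = $22,156. Book value $37,834.
Year 2: $55,390 × 3/10 = $16,617. Book value $21,217.
Year 3: $55,390 × 2/10 = $11,078. Book value $10,139.
Year 4: $55,390 × 1/10 = $5,539. Book value $4,600.

$5,539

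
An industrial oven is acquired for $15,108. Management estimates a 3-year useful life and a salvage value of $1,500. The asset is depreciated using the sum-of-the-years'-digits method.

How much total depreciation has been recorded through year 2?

$11,340

Depreciable base = $15,108 − $1,500 = $13,608.
Sum of the years' digits = 3+2+1 = 6.
Year 1: $13,608 × 3/6 = $6,804. Book value $8,304.
Year 2: $13,608 × 2/6 = $4,536. Book value $3,768.
Accumulated through year 2 = $15,108 − $3,768 = $11,340.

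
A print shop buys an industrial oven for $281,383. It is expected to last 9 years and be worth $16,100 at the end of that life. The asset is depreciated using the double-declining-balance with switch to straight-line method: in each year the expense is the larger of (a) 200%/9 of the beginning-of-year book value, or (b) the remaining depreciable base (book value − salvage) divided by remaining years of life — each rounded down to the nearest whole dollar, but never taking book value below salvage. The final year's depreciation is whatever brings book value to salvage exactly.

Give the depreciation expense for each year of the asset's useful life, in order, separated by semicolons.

Depreciable base = $281,383 − $16,100 = $265,283.
Year 1: DB = ⌊$281,383 × 200%/9⌋ = $62,529; SL = ⌊$265,283/9⌋ = $29,475 → take DB $62,529. Book value $218,854.
Year 2: DB = ⌊$218,854 × 200%/9⌋ = $48,634; SL = ⌊$202,754/8⌋ = $25,344 → take DB $48,634. Book value $170,220.
Year 3: DB = ⌊$170,220 × 200%/9⌋ = $37,826; SL = ⌊$154,120/7⌋ = $22,017 → take DB $37,826. Book value $132,394.
Year 4: DB = ⌊$132,394 × 200%/9⌋ = $29,420; SL = ⌊$116,294/6⌋ = $19,382 → take DB $29,420. Book value $102,974.
Year 5: DB = ⌊$102,974 × 200%/9⌋ = $22,883; SL = ⌊$86,874/5⌋ = $17,374 → take DB $22,883. Book value $80,091.
Year 6: DB = ⌊$80,091 × 200%/9⌋ = $17,798; SL = ⌊$63,991/4⌋ = $15,997 → take DB $17,798. Book value $62,293.
Year 7: DB = ⌊$62,293 × 200%/9⌋ = $13,842; SL = ⌊$46,193/3⌋ = $15,397 → take SL $15,397. Book value $46,896.
Year 8: DB = ⌊$46,896 × 200%/9⌋ = $10,421; SL = ⌊$30,796/2⌋ = $15,398 → take SL $15,398. Book value $31,498.
Year 9 (final): $31,498 − $16,100 = $15,398. Book value $16,100.

$62,529; $48,634; $37,826; $29,420; $22,883; $17,798; $15,397; $15,398; $15,398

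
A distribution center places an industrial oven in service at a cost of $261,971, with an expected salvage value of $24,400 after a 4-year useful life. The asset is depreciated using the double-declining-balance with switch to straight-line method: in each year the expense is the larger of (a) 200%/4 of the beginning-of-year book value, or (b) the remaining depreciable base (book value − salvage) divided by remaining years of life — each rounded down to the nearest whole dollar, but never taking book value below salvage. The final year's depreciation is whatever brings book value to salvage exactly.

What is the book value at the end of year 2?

$65,493

Depreciable base = $261,971 − $24,400 = $237,571.
Year 1: DB = ⌊$261,971 × 200%/4⌋ = $130,985; SL = ⌊$237,571/4⌋ = $59,392 → take DB $130,985. Book value $130,986.
Year 2: DB = ⌊$130,986 × 200%/4⌋ = $65,493; SL = ⌊$106,586/3⌋ = $35,528 → take DB $65,493. Book value $65,493.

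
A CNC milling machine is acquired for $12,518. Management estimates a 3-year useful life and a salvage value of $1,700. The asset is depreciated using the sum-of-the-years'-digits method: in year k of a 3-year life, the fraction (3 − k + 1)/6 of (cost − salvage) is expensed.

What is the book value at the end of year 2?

$3,503

Depreciable base = $12,518 − $1,700 = $10,818.
Sum of the years' digits = 3+2+1 = 6.
Year 1: $10,818 × 3/6 = $5,409. Book value $7,109.
Year 2: $10,818 × 2/6 = $3,606. Book value $3,503.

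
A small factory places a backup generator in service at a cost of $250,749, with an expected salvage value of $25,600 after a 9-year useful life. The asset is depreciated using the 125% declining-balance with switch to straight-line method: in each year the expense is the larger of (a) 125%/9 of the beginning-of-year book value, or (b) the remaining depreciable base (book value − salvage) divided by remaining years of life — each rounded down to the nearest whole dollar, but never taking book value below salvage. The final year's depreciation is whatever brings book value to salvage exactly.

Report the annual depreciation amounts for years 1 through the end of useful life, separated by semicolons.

$34,826; $29,989; $25,824; $22,418; $22,418; $22,418; $22,418; $22,419; $22,419

Depreciable base = $250,749 − $25,600 = $225,149.
Year 1: DB = ⌊$250,749 × 125%/9⌋ = $34,826; SL = ⌊$225,149/9⌋ = $25,016 → take DB $34,826. Book value $215,923.
Year 2: DB = ⌊$215,923 × 125%/9⌋ = $29,989; SL = ⌊$190,323/8⌋ = $23,790 → take DB $29,989. Book value $185,934.
Year 3: DB = ⌊$185,934 × 125%/9⌋ = $25,824; SL = ⌊$160,334/7⌋ = $22,904 → take DB $25,824. Book value $160,110.
Year 4: DB = ⌊$160,110 × 125%/9⌋ = $22,237; SL = ⌊$134,510/6⌋ = $22,418 → take SL $22,418. Book value $137,692.
Year 5: DB = ⌊$137,692 × 125%/9⌋ = $19,123; SL = ⌊$112,092/5⌋ = $22,418 → take SL $22,418. Book value $115,274.
Year 6: DB = ⌊$115,274 × 125%/9⌋ = $16,010; SL = ⌊$89,674/4⌋ = $22,418 → take SL $22,418. Book value $92,856.
Year 7: DB = ⌊$92,856 × 125%/9⌋ = $12,896; SL = ⌊$67,256/3⌋ = $22,418 → take SL $22,418. Book value $70,438.
Year 8: DB = ⌊$70,438 × 125%/9⌋ = $9,783; SL = ⌊$44,838/2⌋ = $22,419 → take SL $22,419. Book value $48,019.
Year 9 (final): $48,019 − $25,600 = $22,419. Book value $25,600.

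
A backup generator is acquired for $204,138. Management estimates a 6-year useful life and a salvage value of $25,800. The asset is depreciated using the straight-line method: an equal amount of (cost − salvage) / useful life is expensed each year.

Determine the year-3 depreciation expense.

Depreciable base = $204,138 − $25,800 = $178,338.
Annual expense = $178,338 / 6 = $29,723.

$29,723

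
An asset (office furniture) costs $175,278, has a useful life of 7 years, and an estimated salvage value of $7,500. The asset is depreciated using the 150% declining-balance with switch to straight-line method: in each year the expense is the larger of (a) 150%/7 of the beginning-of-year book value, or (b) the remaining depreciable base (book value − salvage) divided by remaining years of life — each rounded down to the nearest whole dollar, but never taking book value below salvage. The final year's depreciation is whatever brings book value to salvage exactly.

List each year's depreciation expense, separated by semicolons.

Depreciable base = $175,278 − $7,500 = $167,778.
Year 1: DB = ⌊$175,278 × 150%/7⌋ = $37,559; SL = ⌊$167,778/7⌋ = $23,968 → take DB $37,559. Book value $137,719.
Year 2: DB = ⌊$137,719 × 150%/7⌋ = $29,511; SL = ⌊$130,219/6⌋ = $21,703 → take DB $29,511. Book value $108,208.
Year 3: DB = ⌊$108,208 × 150%/7⌋ = $23,187; SL = ⌊$100,708/5⌋ = $20,141 → take DB $23,187. Book value $85,021.
Year 4: DB = ⌊$85,021 × 150%/7⌋ = $18,218; SL = ⌊$77,521/4⌋ = $19,380 → take SL $19,380. Book value $65,641.
Year 5: DB = ⌊$65,641 × 150%/7⌋ = $14,065; SL = ⌊$58,141/3⌋ = $19,380 → take SL $19,380. Book value $46,261.
Year 6: DB = ⌊$46,261 × 150%/7⌋ = $9,913; SL = ⌊$38,761/2⌋ = $19,380 → take SL $19,380. Book value $26,881.
Year 7 (final): $26,881 − $7,500 = $19,381. Book value $7,500.

$37,559; $29,511; $23,187; $19,380; $19,380; $19,380; $19,381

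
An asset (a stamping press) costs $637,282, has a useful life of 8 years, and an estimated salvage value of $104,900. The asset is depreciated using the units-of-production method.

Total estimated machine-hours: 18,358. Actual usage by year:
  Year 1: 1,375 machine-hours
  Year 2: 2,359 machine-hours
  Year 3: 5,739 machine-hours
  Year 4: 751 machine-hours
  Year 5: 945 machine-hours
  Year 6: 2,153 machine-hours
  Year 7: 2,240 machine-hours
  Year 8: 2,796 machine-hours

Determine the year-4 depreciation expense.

Depreciable base = $637,282 − $104,900 = $532,382.
Rate = $532,382 / 18,358 machine-hours = $29 per machine-hour.
Year 1: 1,375 × $29 = $39,875. Book value $597,407.
Year 2: 2,359 × $29 = $68,411. Book value $528,996.
Year 3: 5,739 × $29 = $166,431. Book value $362,565.
Year 4: 751 × $29 = $21,779. Book value $340,786.

$21,779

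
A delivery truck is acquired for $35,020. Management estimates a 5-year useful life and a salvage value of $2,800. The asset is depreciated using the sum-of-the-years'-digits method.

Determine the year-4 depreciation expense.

$4,296

Depreciable base = $35,020 − $2,800 = $32,220.
Sum of the years' digits = 5+4+3+2+1 = 15.
Year 1: $32,220 × 5/15 = $10,740. Book value $24,280.
Year 2: $32,220 × 4/15 = $8,592. Book value $15,688.
Year 3: $32,220 × 3/15 = $6,444. Book value $9,244.
Year 4: $32,220 × 2/15 = $4,296. Book value $4,948.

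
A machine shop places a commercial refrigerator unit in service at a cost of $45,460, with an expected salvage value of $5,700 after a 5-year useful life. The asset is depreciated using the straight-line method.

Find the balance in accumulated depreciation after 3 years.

$23,856

Depreciable base = $45,460 − $5,700 = $39,760.
Annual expense = $39,760 / 5 = $7,952.
End of year 1: book value $37,508.
End of year 2: book value $29,556.
End of year 3: book value $21,604.
Accumulated through year 3 = $45,460 − $21,604 = $23,856.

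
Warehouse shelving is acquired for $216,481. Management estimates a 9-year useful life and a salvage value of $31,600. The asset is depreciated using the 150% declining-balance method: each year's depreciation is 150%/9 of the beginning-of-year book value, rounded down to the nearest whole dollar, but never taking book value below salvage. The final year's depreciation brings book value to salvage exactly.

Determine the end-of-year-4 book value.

Depreciable base = $216,481 − $31,600 = $184,881.
Year 1: ⌊$216,481 × 150%/9⌋ = $36,080. Book value $180,401.
Year 2: ⌊$180,401 × 150%/9⌋ = $30,066. Book value $150,335.
Year 3: ⌊$150,335 × 150%/9⌋ = $25,055. Book value $125,280.
Year 4: ⌊$125,280 × 150%/9⌋ = $20,880. Book value $104,400.

$104,400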